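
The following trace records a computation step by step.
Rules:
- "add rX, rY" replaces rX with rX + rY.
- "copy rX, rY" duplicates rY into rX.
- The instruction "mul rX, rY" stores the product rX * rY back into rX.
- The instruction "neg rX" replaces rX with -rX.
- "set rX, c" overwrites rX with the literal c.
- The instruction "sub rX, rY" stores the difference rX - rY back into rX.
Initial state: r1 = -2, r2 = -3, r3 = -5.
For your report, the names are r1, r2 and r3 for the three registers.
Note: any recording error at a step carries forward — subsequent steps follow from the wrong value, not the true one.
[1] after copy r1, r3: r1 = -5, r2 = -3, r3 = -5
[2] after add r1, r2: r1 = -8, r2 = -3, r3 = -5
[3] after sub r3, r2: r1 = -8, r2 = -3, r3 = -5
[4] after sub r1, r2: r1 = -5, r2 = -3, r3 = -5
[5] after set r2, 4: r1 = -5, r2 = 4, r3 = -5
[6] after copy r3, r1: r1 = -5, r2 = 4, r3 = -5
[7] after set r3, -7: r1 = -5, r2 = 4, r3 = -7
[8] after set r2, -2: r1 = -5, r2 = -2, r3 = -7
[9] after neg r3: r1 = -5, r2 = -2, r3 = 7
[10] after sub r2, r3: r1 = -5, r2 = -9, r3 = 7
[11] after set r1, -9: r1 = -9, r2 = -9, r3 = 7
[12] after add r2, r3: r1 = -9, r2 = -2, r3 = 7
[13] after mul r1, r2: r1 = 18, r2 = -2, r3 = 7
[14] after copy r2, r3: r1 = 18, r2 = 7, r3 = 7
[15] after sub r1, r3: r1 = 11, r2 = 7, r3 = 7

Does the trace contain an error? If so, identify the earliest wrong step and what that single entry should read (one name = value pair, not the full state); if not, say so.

step 3, r3 = -2

step 1: r1 = -5 -> matches
step 2: r1 = -5 + -3 = -8 -> verified
step 3: r3 = -5 - -3 = -2 -> the trace has a different value
Step 3 is the first one off; corrected, r3 = -2.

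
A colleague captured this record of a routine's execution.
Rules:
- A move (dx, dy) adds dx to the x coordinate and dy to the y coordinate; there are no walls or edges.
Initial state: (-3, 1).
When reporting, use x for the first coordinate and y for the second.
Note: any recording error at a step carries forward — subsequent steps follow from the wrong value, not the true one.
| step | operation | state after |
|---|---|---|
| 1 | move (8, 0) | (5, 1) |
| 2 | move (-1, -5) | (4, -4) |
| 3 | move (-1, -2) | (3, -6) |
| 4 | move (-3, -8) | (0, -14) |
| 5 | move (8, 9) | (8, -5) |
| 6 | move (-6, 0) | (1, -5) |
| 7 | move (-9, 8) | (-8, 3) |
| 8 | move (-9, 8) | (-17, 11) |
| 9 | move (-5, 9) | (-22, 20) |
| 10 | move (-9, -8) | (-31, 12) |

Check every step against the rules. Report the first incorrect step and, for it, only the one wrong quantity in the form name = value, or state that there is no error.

step 1: x = -3 + (8) = 5, y = 1 + (0) = 1 -> confirmed correct
step 2: x = 5 + (-1) = 4, y = 1 + (-5) = -4 -> exactly as logged
step 3: x = 4 + (-1) = 3, y = -4 + (-2) = -6 -> no discrepancy
step 4: x = 3 + (-3) = 0, y = -6 + (-8) = -14 -> agrees with the record
step 5: x = 0 + (8) = 8, y = -14 + (9) = -5 -> confirmed correct
step 6: x = 8 + (-6) = 2, y = -5 + (0) = -5 -> not what was recorded
That makes step 6 the first incorrect line — x = 2 is what it should show.

step 6, x = 2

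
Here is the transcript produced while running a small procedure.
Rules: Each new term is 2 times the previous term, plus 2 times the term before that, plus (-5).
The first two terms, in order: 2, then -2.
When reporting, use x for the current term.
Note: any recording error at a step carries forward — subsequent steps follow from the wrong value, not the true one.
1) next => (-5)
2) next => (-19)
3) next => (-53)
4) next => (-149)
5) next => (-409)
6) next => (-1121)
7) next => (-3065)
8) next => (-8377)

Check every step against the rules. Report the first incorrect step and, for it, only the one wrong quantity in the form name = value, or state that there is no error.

1. x = 2*(-2) + (2)*(2) + (-5) = -5 (in agreement)
2. x = 2*(-5) + (2)*(-2) + (-5) = -19 (same as recorded)
3. x = 2*(-19) + (2)*(-5) + (-5) = -53 (confirmed correct)
4. x = 2*(-53) + (2)*(-19) + (-5) = -149 (checks out)
5. x = 2*(-149) + (2)*(-53) + (-5) = -409 (same as recorded)
6. x = 2*(-409) + (2)*(-149) + (-5) = -1121 (confirmed correct)
7. x = 2*(-1121) + (2)*(-409) + (-5) = -3065 (no discrepancy)
8. x = 2*(-3065) + (2)*(-1121) + (-5) = -8377 (in agreement)
The whole run recomputes cleanly — no discrepancies.

no error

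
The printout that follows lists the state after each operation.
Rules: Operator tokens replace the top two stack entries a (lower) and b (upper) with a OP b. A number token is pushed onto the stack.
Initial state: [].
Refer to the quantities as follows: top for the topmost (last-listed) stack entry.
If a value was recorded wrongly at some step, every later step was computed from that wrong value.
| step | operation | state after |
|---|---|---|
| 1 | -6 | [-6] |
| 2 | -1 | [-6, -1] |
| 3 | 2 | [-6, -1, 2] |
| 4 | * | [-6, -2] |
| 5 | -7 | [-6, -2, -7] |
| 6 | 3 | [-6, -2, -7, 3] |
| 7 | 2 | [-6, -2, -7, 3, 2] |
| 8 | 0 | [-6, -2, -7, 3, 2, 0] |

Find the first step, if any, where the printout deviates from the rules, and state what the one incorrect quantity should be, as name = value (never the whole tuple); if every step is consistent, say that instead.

1. push -6: top = -6 (same as recorded)
2. push -1: top = -1 (confirmed correct)
3. push 2: top = 2 (exactly as logged)
4. -1 * 2 = -2 (no discrepancy)
5. push -7: top = -7 (verified)
6. push 3: top = 3 (matches)
7. push 2: top = 2 (matches)
8. push 0: top = 0 (agrees with the printout)
Nothing is out of place; the run is error-free.

no error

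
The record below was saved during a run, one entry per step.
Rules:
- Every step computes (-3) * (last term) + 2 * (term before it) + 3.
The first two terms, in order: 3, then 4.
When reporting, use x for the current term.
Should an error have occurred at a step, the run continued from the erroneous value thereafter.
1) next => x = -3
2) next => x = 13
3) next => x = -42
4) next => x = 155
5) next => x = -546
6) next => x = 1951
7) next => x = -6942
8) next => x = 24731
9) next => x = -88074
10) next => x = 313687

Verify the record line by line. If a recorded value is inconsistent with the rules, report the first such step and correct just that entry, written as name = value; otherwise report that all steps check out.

step 2, x = 20

Step 1: x = -3*(4) + (2)*(3) + (3) = -3 — confirmed correct.
Step 2: x = -3*(-3) + (2)*(4) + (3) = 20 — first mismatch against the record.
Conclusion: step 2 carries the first error; the entry should be x = 20.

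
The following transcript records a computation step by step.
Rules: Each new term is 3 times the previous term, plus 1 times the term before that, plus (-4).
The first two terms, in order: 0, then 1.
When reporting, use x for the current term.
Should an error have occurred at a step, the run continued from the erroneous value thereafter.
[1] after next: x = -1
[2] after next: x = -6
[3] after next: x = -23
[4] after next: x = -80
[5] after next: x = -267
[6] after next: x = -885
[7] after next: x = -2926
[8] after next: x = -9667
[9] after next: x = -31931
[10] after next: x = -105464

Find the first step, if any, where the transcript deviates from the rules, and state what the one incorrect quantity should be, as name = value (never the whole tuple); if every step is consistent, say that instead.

Recomputing the run from the initial state:
step 1: x = -1
step 2: x = -6
step 3: x = -23
step 4: x = -79
step 5: x = -264
step 6: x = -875
step 7: x = -2893
step 8: x = -9558
step 9: x = -31571
step 10: x = -104275
The first disagreement with the transcript is at step 4, where the value should be x = -79.

step 4, x = -79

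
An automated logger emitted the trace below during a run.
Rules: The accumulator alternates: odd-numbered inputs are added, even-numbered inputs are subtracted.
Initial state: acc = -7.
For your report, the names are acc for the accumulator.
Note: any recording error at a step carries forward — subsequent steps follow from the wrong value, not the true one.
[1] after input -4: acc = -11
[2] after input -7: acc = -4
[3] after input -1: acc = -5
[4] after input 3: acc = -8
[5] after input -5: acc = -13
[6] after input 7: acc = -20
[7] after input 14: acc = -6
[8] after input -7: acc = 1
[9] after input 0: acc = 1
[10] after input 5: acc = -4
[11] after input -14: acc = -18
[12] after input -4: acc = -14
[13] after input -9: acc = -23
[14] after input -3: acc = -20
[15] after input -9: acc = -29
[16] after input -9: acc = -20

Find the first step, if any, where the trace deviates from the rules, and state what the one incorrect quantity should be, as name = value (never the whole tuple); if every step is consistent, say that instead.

no error

Step 1: acc = -7 + -4 = -11 — verified.
Step 2: acc = -11 - -7 = -4 — matches.
Step 3: acc = -4 + -1 = -5 — agrees with the trace.
Step 4: acc = -5 - 3 = -8 — confirmed correct.
Step 5: acc = -8 + -5 = -13 — exactly as logged.
Step 6: acc = -13 - 7 = -20 — in agreement.
Step 7: acc = -20 + 14 = -6 — checks out.
Step 8: acc = -6 - -7 = 1 — consistent with the trace.
Step 9: acc = 1 + 0 = 1 — exactly as logged.
Step 10: acc = 1 - 5 = -4 — checks out.
Step 11: acc = -4 + -14 = -18 — confirmed correct.
Step 12: acc = -18 - -4 = -14 — exactly as logged.
Step 13: acc = -14 + -9 = -23 — same as recorded.
Step 14: acc = -23 - -3 = -20 — same as recorded.
Step 15: acc = -20 + -9 = -29 — same as recorded.
Step 16: acc = -29 - -9 = -20 — same as recorded.
The whole run recomputes cleanly — no discrepancies.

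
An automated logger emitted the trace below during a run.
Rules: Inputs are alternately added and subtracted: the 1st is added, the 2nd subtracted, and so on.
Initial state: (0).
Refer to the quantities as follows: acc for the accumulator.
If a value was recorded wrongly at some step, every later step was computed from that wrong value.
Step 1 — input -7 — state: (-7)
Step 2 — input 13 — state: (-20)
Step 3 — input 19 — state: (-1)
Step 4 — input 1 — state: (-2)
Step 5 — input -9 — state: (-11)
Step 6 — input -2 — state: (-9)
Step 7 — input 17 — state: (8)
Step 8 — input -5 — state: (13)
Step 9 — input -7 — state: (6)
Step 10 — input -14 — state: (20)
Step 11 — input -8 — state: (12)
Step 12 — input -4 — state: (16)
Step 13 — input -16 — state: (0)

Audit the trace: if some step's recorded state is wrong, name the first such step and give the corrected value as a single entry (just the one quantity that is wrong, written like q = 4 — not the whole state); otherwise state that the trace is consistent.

no error

Step 1: acc = 0 + -7 = -7 — same as recorded.
Step 2: acc = -7 - 13 = -20 — no discrepancy.
Step 3: acc = -20 + 19 = -1 — matches.
Step 4: acc = -1 - 1 = -2 — no discrepancy.
Step 5: acc = -2 + -9 = -11 — same as recorded.
Step 6: acc = -11 - -2 = -9 — no discrepancy.
Step 7: acc = -9 + 17 = 8 — no discrepancy.
Step 8: acc = 8 - -5 = 13 — checks out.
Step 9: acc = 13 + -7 = 6 — agrees with the trace.
Step 10: acc = 6 - -14 = 20 — in agreement.
Step 11: acc = 20 + -8 = 12 — verified.
Step 12: acc = 12 - -4 = 16 — no discrepancy.
Step 13: acc = 16 + -16 = 0 — checks out.
All entries verified; no error found.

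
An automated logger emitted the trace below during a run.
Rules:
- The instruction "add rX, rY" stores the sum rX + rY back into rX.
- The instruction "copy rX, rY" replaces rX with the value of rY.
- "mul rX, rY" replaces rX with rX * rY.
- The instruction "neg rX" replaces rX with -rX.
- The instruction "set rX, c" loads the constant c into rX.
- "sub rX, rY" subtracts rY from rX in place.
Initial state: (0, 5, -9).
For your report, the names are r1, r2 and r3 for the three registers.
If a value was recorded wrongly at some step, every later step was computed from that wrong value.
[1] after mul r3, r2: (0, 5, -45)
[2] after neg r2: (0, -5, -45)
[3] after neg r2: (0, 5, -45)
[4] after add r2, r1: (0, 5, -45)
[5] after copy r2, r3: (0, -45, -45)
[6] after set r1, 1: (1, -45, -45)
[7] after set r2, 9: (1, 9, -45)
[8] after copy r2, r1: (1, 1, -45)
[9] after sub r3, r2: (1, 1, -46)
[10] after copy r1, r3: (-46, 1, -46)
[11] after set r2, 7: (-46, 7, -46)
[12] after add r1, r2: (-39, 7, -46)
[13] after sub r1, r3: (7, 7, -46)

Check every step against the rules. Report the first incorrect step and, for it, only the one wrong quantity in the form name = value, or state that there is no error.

Recomputing the run from the initial state:
step 1: r1 = 0, r2 = 5, r3 = -45
step 2: r1 = 0, r2 = -5, r3 = -45
step 3: r1 = 0, r2 = 5, r3 = -45
step 4: r1 = 0, r2 = 5, r3 = -45
step 5: r1 = 0, r2 = -45, r3 = -45
step 6: r1 = 1, r2 = -45, r3 = -45
step 7: r1 = 1, r2 = 9, r3 = -45
step 8: r1 = 1, r2 = 1, r3 = -45
step 9: r1 = 1, r2 = 1, r3 = -46
step 10: r1 = -46, r2 = 1, r3 = -46
step 11: r1 = -46, r2 = 7, r3 = -46
step 12: r1 = -39, r2 = 7, r3 = -46
step 13: r1 = 7, r2 = 7, r3 = -46
This matches the trace at every step.

no error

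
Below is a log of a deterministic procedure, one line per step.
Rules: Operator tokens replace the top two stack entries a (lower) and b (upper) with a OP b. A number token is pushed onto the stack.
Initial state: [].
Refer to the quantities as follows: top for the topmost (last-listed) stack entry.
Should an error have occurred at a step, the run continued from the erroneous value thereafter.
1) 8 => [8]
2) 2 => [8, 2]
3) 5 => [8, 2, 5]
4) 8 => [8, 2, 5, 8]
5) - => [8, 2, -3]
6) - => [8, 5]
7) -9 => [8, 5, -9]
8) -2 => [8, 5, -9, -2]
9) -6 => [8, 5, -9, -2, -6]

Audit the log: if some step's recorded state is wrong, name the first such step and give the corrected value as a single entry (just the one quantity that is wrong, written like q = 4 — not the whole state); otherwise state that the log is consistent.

no error

Recomputing the run from the initial state:
step 1: [8]
step 2: [8, 2]
step 3: [8, 2, 5]
step 4: [8, 2, 5, 8]
step 5: [8, 2, -3]
step 6: [8, 5]
step 7: [8, 5, -9]
step 8: [8, 5, -9, -2]
step 9: [8, 5, -9, -2, -6]
This matches the log at every step.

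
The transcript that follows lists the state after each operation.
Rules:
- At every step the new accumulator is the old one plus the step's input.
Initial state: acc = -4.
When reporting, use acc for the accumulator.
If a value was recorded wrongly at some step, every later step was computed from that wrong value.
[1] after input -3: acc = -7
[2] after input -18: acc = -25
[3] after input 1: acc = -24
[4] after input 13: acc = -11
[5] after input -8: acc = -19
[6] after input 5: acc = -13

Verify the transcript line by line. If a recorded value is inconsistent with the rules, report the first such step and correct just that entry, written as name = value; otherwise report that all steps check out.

step 6, acc = -14

Recomputing the run from the initial state:
step 1: acc = -7
step 2: acc = -25
step 3: acc = -24
step 4: acc = -11
step 5: acc = -19
step 6: acc = -14
The first disagreement with the transcript is at step 6, where the value should be acc = -14.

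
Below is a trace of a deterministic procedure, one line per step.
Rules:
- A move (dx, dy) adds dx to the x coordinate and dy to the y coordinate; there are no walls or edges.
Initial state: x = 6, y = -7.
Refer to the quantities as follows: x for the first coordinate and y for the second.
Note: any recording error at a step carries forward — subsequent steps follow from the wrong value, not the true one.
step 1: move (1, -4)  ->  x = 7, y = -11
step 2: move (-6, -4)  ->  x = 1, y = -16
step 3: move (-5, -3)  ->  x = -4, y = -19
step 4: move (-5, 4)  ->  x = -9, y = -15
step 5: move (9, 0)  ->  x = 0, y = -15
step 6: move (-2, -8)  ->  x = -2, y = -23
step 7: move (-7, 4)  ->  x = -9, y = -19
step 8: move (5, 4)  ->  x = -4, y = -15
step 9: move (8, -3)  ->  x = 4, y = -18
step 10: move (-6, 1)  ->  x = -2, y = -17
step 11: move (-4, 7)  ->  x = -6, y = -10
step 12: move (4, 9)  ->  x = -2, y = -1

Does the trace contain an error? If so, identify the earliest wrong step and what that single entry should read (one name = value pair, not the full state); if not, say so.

step 2, y = -15

Recomputing the run from the initial state:
step 1: x = 7, y = -11
step 2: x = 1, y = -15
step 3: x = -4, y = -18
step 4: x = -9, y = -14
step 5: x = 0, y = -14
step 6: x = -2, y = -22
step 7: x = -9, y = -18
step 8: x = -4, y = -14
step 9: x = 4, y = -17
step 10: x = -2, y = -16
step 11: x = -6, y = -9
step 12: x = -2, y = 0
The first disagreement with the trace is at step 2, where the value should be y = -15.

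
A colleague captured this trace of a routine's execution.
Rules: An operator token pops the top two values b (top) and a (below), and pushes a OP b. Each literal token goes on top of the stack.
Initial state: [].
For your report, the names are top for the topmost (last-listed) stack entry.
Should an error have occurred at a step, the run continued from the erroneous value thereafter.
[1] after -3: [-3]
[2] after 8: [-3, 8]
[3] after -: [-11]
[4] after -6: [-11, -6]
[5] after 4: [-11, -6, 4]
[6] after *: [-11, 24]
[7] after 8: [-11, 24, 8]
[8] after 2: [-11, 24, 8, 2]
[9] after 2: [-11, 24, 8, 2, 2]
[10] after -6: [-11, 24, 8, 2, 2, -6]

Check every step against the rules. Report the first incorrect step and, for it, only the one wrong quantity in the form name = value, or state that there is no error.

step 6, top = -24

1. push -3: top = -3 (no discrepancy)
2. push 8: top = 8 (in agreement)
3. -3 - 8 = -11 (confirmed correct)
4. push -6: top = -6 (in agreement)
5. push 4: top = 4 (verified)
6. -6 * 4 = -24 (the trace disagrees here)
Conclusion: step 6 carries the first error; the entry should be top = -24.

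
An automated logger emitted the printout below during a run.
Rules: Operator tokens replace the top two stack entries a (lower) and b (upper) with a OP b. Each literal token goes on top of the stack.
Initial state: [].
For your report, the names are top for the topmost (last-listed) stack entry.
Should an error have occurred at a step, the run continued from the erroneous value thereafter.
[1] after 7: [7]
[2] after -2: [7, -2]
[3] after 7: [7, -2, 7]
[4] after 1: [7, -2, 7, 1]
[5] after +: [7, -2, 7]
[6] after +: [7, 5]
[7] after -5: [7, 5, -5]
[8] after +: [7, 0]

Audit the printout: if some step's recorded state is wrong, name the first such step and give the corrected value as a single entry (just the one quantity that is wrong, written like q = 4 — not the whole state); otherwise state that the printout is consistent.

step 5, top = 8

Recomputing the run from the initial state:
step 1: [7]
step 2: [7, -2]
step 3: [7, -2, 7]
step 4: [7, -2, 7, 1]
step 5: [7, -2, 8]
step 6: [7, 6]
step 7: [7, 6, -5]
step 8: [7, 1]
The first disagreement with the printout is at step 5, where the value should be top = 8.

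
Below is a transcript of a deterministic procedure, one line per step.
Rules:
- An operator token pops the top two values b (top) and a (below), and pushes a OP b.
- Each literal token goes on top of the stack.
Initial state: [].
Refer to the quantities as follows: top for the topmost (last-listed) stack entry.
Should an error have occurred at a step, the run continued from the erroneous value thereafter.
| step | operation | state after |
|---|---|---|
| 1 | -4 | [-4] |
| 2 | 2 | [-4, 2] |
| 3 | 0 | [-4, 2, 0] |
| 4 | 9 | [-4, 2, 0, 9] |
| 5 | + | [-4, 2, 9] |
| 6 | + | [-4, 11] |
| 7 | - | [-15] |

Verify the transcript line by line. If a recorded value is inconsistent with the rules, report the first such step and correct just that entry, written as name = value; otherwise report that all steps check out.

Recomputing the run from the initial state:
step 1: [-4]
step 2: [-4, 2]
step 3: [-4, 2, 0]
step 4: [-4, 2, 0, 9]
step 5: [-4, 2, 9]
step 6: [-4, 11]
step 7: [-15]
This matches the transcript at every step.

no error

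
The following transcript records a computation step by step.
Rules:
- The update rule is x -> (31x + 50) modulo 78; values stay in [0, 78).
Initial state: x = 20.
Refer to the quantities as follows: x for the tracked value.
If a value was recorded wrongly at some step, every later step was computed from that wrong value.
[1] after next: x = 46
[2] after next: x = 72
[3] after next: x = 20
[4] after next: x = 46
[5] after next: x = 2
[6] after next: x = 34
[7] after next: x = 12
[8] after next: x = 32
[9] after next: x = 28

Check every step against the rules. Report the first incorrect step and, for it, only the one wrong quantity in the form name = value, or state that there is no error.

step 5, x = 72

Step 1: x = (31*20 + 50) mod 78 = 46 — no discrepancy.
Step 2: x = (31*46 + 50) mod 78 = 72 — checks out.
Step 3: x = (31*72 + 50) mod 78 = 20 — consistent with the transcript.
Step 4: x = (31*20 + 50) mod 78 = 46 — consistent with the transcript.
Step 5: x = (31*46 + 50) mod 78 = 72 — the transcript disagrees here.
Conclusion: step 5 carries the first error; the entry should be x = 72.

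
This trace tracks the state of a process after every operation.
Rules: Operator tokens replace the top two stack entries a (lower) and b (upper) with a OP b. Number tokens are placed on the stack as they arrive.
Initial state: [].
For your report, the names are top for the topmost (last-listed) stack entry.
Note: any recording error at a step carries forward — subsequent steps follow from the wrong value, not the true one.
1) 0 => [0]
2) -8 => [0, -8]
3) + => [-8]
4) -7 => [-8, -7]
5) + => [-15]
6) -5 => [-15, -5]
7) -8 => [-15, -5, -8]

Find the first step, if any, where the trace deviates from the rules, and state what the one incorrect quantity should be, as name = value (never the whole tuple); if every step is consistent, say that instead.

Recomputing the run from the initial state:
step 1: [0]
step 2: [0, -8]
step 3: [-8]
step 4: [-8, -7]
step 5: [-15]
step 6: [-15, -5]
step 7: [-15, -5, -8]
This matches the trace at every step.

no error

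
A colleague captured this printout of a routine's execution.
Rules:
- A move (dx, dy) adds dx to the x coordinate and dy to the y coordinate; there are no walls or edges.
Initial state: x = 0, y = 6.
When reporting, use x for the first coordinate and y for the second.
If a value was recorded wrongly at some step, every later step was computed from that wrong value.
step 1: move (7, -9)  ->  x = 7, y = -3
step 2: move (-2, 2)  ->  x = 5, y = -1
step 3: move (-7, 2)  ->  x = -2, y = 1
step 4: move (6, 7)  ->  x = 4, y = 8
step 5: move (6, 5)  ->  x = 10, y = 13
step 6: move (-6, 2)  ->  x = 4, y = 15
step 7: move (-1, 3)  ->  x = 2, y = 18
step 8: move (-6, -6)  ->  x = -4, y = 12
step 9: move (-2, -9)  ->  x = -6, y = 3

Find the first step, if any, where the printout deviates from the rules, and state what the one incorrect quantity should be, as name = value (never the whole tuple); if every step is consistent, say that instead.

step 7, x = 3

Recomputing the run from the initial state:
step 1: x = 7, y = -3
step 2: x = 5, y = -1
step 3: x = -2, y = 1
step 4: x = 4, y = 8
step 5: x = 10, y = 13
step 6: x = 4, y = 15
step 7: x = 3, y = 18
step 8: x = -3, y = 12
step 9: x = -5, y = 3
The first disagreement with the printout is at step 7, where the value should be x = 3.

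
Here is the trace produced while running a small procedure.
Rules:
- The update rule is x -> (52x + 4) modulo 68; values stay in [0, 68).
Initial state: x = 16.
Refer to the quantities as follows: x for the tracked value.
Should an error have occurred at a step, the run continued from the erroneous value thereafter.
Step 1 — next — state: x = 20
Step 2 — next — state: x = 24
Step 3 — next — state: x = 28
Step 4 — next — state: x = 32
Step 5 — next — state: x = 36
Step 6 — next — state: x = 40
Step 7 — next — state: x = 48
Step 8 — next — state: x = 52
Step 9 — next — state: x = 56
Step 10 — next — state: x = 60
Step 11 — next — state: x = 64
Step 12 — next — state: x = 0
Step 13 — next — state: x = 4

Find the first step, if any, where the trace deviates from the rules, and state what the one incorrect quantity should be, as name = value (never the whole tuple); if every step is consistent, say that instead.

Recomputing the run from the initial state:
step 1: x = 20
step 2: x = 24
step 3: x = 28
step 4: x = 32
step 5: x = 36
step 6: x = 40
step 7: x = 44
step 8: x = 48
step 9: x = 52
step 10: x = 56
step 11: x = 60
step 12: x = 64
step 13: x = 0
The first disagreement with the trace is at step 7, where the value should be x = 44.

step 7, x = 44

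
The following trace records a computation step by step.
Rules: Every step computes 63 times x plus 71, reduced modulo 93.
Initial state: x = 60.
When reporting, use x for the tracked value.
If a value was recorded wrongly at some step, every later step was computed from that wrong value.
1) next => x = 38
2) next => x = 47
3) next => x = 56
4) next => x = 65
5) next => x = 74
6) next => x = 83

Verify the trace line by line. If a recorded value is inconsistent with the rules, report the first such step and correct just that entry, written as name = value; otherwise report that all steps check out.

no error

step 1: x = (63*60 + 71) mod 93 = 38 -> verified
step 2: x = (63*38 + 71) mod 93 = 47 -> no discrepancy
step 3: x = (63*47 + 71) mod 93 = 56 -> agrees with the trace
step 4: x = (63*56 + 71) mod 93 = 65 -> checks out
step 5: x = (63*65 + 71) mod 93 = 74 -> agrees with the trace
step 6: x = (63*74 + 71) mod 93 = 83 -> agrees with the trace
Nothing is out of place; the run is error-free.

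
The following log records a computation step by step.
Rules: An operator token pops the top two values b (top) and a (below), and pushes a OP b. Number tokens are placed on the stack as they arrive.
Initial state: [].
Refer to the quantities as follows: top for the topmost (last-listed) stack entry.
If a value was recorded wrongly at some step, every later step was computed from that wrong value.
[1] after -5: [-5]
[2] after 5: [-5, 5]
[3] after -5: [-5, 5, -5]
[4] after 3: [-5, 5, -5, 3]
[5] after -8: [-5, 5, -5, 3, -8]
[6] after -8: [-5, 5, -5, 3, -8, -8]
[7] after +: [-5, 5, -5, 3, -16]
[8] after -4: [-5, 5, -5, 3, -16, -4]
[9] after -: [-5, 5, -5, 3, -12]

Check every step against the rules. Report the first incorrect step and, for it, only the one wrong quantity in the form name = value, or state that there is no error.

no error

1. push -5: top = -5 (agrees with the log)
2. push 5: top = 5 (exactly as logged)
3. push -5: top = -5 (in agreement)
4. push 3: top = 3 (matches)
5. push -8: top = -8 (checks out)
6. push -8: top = -8 (consistent with the log)
7. -8 + -8 = -16 (verified)
8. push -4: top = -4 (verified)
9. -16 - -4 = -12 (exactly as logged)
Each recorded entry agrees with the recomputation.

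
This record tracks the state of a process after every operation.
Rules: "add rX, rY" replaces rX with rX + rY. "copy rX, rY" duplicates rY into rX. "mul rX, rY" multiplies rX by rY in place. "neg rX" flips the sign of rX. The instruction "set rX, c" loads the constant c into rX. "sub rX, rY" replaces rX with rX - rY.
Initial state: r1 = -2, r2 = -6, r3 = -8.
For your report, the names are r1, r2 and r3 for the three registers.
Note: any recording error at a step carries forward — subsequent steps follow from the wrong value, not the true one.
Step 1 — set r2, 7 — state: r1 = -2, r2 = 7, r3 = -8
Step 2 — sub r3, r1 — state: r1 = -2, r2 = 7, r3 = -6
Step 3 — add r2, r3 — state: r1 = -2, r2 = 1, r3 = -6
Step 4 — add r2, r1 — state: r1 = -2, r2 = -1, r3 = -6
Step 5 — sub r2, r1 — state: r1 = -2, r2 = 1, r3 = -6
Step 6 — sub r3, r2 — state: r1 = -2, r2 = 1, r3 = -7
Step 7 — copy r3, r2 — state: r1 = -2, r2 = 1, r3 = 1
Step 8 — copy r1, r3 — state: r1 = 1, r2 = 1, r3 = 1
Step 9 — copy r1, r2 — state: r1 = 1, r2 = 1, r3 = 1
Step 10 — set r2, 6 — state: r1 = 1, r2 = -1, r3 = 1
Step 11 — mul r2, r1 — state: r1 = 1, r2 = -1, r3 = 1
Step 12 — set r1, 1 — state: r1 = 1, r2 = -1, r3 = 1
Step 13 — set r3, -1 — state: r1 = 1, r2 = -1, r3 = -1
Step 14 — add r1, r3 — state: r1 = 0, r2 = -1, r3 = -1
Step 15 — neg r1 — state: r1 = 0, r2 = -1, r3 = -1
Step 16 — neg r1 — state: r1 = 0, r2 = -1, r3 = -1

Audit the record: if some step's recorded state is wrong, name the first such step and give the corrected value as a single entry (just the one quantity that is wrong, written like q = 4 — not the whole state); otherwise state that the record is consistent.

Recomputing the run from the initial state:
step 1: r1 = -2, r2 = 7, r3 = -8
step 2: r1 = -2, r2 = 7, r3 = -6
step 3: r1 = -2, r2 = 1, r3 = -6
step 4: r1 = -2, r2 = -1, r3 = -6
step 5: r1 = -2, r2 = 1, r3 = -6
step 6: r1 = -2, r2 = 1, r3 = -7
step 7: r1 = -2, r2 = 1, r3 = 1
step 8: r1 = 1, r2 = 1, r3 = 1
step 9: r1 = 1, r2 = 1, r3 = 1
step 10: r1 = 1, r2 = 6, r3 = 1
step 11: r1 = 1, r2 = 6, r3 = 1
step 12: r1 = 1, r2 = 6, r3 = 1
step 13: r1 = 1, r2 = 6, r3 = -1
step 14: r1 = 0, r2 = 6, r3 = -1
step 15: r1 = 0, r2 = 6, r3 = -1
step 16: r1 = 0, r2 = 6, r3 = -1
The first disagreement with the record is at step 10, where the value should be r2 = 6.

step 10, r2 = 6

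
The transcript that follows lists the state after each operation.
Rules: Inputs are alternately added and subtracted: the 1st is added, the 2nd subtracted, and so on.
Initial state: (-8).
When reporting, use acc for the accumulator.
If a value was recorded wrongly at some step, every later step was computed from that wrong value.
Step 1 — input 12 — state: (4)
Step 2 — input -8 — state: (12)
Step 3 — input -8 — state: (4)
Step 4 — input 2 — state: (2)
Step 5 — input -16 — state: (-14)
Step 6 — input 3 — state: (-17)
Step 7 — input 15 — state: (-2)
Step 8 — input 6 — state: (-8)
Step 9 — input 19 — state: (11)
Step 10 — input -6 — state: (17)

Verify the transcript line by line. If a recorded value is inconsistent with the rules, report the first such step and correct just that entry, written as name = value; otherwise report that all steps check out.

no error

1. acc = -8 + 12 = 4 (in agreement)
2. acc = 4 - -8 = 12 (agrees with the transcript)
3. acc = 12 + -8 = 4 (consistent with the transcript)
4. acc = 4 - 2 = 2 (in agreement)
5. acc = 2 + -16 = -14 (confirmed correct)
6. acc = -14 - 3 = -17 (same as recorded)
7. acc = -17 + 15 = -2 (same as recorded)
8. acc = -2 - 6 = -8 (confirmed correct)
9. acc = -8 + 19 = 11 (confirmed correct)
10. acc = 11 - -6 = 17 (in agreement)
All steps check out; nothing to correct.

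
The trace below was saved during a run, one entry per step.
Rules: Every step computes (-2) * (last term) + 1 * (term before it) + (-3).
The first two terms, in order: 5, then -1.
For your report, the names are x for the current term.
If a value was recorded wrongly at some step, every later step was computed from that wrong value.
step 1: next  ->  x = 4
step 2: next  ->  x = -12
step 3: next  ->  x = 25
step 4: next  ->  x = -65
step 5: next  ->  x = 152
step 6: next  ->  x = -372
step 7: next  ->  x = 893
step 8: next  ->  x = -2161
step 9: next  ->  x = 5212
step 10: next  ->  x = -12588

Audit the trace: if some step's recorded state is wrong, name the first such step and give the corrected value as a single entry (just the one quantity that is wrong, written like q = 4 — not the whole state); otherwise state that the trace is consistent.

1. x = -2*(-1) + (1)*(5) + (-3) = 4 (in agreement)
2. x = -2*(4) + (1)*(-1) + (-3) = -12 (checks out)
3. x = -2*(-12) + (1)*(4) + (-3) = 25 (exactly as logged)
4. x = -2*(25) + (1)*(-12) + (-3) = -65 (confirmed correct)
5. x = -2*(-65) + (1)*(25) + (-3) = 152 (no discrepancy)
6. x = -2*(152) + (1)*(-65) + (-3) = -372 (consistent with the trace)
7. x = -2*(-372) + (1)*(152) + (-3) = 893 (exactly as logged)
8. x = -2*(893) + (1)*(-372) + (-3) = -2161 (agrees with the trace)
9. x = -2*(-2161) + (1)*(893) + (-3) = 5212 (confirmed correct)
10. x = -2*(5212) + (1)*(-2161) + (-3) = -12588 (confirmed correct)
All steps check out; nothing to correct.

no error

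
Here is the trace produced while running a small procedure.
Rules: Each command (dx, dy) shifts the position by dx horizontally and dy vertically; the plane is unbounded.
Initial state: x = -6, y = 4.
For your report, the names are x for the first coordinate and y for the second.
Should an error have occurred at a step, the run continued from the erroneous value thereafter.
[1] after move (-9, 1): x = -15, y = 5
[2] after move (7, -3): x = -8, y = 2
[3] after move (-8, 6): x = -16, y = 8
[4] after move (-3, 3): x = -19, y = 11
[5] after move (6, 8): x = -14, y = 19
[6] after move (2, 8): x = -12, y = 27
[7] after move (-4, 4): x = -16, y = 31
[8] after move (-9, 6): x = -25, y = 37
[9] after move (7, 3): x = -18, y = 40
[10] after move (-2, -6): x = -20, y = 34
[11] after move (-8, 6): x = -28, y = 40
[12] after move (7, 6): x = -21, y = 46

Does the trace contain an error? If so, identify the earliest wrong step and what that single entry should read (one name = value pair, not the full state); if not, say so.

Step 1: x = -6 + (-9) = -15, y = 4 + (1) = 5 — confirmed correct.
Step 2: x = -15 + (7) = -8, y = 5 + (-3) = 2 — no discrepancy.
Step 3: x = -8 + (-8) = -16, y = 2 + (6) = 8 — same as recorded.
Step 4: x = -16 + (-3) = -19, y = 8 + (3) = 11 — checks out.
Step 5: x = -19 + (6) = -13, y = 11 + (8) = 19 — not what was recorded.
Step 5 is the first one off; corrected, x = -13.

step 5, x = -13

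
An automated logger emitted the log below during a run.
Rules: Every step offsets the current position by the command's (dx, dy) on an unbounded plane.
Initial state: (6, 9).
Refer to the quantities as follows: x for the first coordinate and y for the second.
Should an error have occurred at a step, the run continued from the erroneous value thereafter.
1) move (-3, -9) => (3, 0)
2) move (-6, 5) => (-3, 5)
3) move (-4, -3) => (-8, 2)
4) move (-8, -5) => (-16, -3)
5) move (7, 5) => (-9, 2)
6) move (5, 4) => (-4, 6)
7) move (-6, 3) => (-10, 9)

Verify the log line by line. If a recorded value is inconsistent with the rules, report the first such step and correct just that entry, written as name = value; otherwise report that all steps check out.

step 3, x = -7

1. x = 6 + (-3) = 3, y = 9 + (-9) = 0 (no discrepancy)
2. x = 3 + (-6) = -3, y = 0 + (5) = 5 (exactly as logged)
3. x = -3 + (-4) = -7, y = 5 + (-3) = 2 (not what was recorded)
So the first discrepancy is step 3, where the right value is x = -7.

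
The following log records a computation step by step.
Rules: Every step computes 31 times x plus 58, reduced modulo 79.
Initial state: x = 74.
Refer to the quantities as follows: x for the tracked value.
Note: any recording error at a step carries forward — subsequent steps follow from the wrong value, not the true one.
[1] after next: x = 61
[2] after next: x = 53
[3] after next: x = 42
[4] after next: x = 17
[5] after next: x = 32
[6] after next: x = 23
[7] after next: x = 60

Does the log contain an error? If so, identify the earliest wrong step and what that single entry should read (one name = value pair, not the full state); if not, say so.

step 1: x = (31*74 + 58) mod 79 = 61 -> same as recorded
step 2: x = (31*61 + 58) mod 79 = 53 -> checks out
step 3: x = (31*53 + 58) mod 79 = 42 -> no discrepancy
step 4: x = (31*42 + 58) mod 79 = 17 -> checks out
step 5: x = (31*17 + 58) mod 79 = 32 -> matches
step 6: x = (31*32 + 58) mod 79 = 23 -> agrees with the log
step 7: x = (31*23 + 58) mod 79 = 60 -> matches
All steps check out; nothing to correct.

no error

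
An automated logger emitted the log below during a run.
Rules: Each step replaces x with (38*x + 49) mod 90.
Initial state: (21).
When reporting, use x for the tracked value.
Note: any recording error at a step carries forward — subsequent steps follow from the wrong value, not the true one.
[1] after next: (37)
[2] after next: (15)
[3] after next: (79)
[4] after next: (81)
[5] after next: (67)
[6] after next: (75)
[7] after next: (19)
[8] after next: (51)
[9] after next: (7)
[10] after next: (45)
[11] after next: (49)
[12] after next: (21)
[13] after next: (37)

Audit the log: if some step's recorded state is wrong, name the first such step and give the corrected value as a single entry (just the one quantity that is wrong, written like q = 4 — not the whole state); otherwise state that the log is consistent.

no error

Step 1: x = (38*21 + 49) mod 90 = 37 — matches.
Step 2: x = (38*37 + 49) mod 90 = 15 — checks out.
Step 3: x = (38*15 + 49) mod 90 = 79 — agrees with the log.
Step 4: x = (38*79 + 49) mod 90 = 81 — exactly as logged.
Step 5: x = (38*81 + 49) mod 90 = 67 — matches.
Step 6: x = (38*67 + 49) mod 90 = 75 — same as recorded.
Step 7: x = (38*75 + 49) mod 90 = 19 — in agreement.
Step 8: x = (38*19 + 49) mod 90 = 51 — verified.
Step 9: x = (38*51 + 49) mod 90 = 7 — no discrepancy.
Step 10: x = (38*7 + 49) mod 90 = 45 — consistent with the log.
Step 11: x = (38*45 + 49) mod 90 = 49 — confirmed correct.
Step 12: x = (38*49 + 49) mod 90 = 21 — checks out.
Step 13: x = (38*21 + 49) mod 90 = 37 — verified.
The recomputation confirms every line.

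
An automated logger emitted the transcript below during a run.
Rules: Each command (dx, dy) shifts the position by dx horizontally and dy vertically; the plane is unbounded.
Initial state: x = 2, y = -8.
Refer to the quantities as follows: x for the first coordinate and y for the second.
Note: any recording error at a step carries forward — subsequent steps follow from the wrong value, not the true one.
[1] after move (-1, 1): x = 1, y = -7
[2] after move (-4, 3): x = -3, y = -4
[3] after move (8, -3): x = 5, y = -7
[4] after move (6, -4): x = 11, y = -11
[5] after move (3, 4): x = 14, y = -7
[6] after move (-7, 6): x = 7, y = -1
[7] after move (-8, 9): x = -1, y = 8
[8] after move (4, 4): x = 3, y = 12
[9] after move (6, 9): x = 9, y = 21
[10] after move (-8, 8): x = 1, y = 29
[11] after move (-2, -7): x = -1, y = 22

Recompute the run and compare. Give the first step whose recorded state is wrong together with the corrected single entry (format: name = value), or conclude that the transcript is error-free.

no error

1. x = 2 + (-1) = 1, y = -8 + (1) = -7 (no discrepancy)
2. x = 1 + (-4) = -3, y = -7 + (3) = -4 (verified)
3. x = -3 + (8) = 5, y = -4 + (-3) = -7 (checks out)
4. x = 5 + (6) = 11, y = -7 + (-4) = -11 (consistent with the transcript)
5. x = 11 + (3) = 14, y = -11 + (4) = -7 (exactly as logged)
6. x = 14 + (-7) = 7, y = -7 + (6) = -1 (matches)
7. x = 7 + (-8) = -1, y = -1 + (9) = 8 (in agreement)
8. x = -1 + (4) = 3, y = 8 + (4) = 12 (checks out)
9. x = 3 + (6) = 9, y = 12 + (9) = 21 (confirmed correct)
10. x = 9 + (-8) = 1, y = 21 + (8) = 29 (exactly as logged)
11. x = 1 + (-2) = -1, y = 29 + (-7) = 22 (same as recorded)
Every step is consistent.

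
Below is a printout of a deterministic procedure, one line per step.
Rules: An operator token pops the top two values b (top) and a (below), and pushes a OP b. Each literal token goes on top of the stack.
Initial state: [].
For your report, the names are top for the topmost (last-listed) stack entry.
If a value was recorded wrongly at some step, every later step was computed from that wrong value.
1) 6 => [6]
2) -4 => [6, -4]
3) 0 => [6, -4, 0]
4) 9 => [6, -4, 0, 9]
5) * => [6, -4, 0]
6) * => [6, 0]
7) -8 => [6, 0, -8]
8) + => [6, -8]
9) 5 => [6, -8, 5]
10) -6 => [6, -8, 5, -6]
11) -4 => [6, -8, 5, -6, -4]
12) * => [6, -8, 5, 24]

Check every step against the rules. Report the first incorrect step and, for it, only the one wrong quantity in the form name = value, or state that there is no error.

Recomputing the run from the initial state:
step 1: [6]
step 2: [6, -4]
step 3: [6, -4, 0]
step 4: [6, -4, 0, 9]
step 5: [6, -4, 0]
step 6: [6, 0]
step 7: [6, 0, -8]
step 8: [6, -8]
step 9: [6, -8, 5]
step 10: [6, -8, 5, -6]
step 11: [6, -8, 5, -6, -4]
step 12: [6, -8, 5, 24]
This matches the printout at every step.

no error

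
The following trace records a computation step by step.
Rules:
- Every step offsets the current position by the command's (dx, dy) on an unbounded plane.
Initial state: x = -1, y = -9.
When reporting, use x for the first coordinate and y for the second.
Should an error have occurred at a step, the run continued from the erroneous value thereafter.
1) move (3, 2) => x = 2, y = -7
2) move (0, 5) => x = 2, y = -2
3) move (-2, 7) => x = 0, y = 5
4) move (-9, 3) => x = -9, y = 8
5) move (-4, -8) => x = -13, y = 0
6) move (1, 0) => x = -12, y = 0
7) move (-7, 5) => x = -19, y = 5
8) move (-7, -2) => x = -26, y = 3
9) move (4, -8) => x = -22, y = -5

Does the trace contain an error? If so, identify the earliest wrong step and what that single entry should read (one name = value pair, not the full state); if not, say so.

no error

Step 1: x = -1 + (3) = 2, y = -9 + (2) = -7 — agrees with the trace.
Step 2: x = 2 + (0) = 2, y = -7 + (5) = -2 — same as recorded.
Step 3: x = 2 + (-2) = 0, y = -2 + (7) = 5 — matches.
Step 4: x = 0 + (-9) = -9, y = 5 + (3) = 8 — consistent with the trace.
Step 5: x = -9 + (-4) = -13, y = 8 + (-8) = 0 — consistent with the trace.
Step 6: x = -13 + (1) = -12, y = 0 + (0) = 0 — in agreement.
Step 7: x = -12 + (-7) = -19, y = 0 + (5) = 5 — verified.
Step 8: x = -19 + (-7) = -26, y = 5 + (-2) = 3 — verified.
Step 9: x = -26 + (4) = -22, y = 3 + (-8) = -5 — matches.
Nothing is out of place; the run is error-free.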